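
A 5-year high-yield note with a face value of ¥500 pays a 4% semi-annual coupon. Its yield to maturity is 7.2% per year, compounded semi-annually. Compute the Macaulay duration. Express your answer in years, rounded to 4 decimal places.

4.5430 years

Periodic yield y = 0.036. Discount each cash flow and weight by its period:
  t   CF        PV=CF/(1+0.036)^t    t·PV
  1        10.00         9.6525         9.6525
  2        10.00         9.3171        18.6342
  3        10.00         8.9933        26.9800
  4        10.00         8.6808        34.7233
  5        10.00         8.3792        41.8959
  6        10.00         8.0880        48.5280
  7        10.00         7.8070        54.6487
  8        10.00         7.5357        60.2854
  9        10.00         7.2738        65.4643
  10      510.00       358.0739     3,580.7386
  Σ                    433.8012     3,941.5509
Price P = Σ PV = 433.8012.
Macaulay duration = Σ(t·PV) / P = 3,941.5509 / 433.8012 = 9.08608 half-year periods.
In years: 9.08608 / 2 = 4.54304 years.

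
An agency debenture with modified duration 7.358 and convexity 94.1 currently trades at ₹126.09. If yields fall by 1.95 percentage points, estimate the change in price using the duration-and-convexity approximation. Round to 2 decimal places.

+₹20.35

Duration effect: -D_mod·Δy = -7.358 × (-0.0195) = +0.143481
Convexity effect: ½·C·(Δy)² = 0.5 × 94.1 × (-0.0195)² = +0.0178907625
ΔP/P ≈ +0.143481 + 0.0178907625 = +0.1613717625
ΔP ≈ 126.09 × (+0.1613717625) = +20.347365533625.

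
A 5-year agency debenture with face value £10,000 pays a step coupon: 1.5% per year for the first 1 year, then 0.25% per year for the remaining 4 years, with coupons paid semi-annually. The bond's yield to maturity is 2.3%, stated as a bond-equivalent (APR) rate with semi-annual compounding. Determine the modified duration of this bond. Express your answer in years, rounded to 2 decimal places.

Periodic yield y = 0.0115. First find Macaulay duration:
  t   CF        PV=CF/(1+0.0115)^t    t·PV
  1        75.00        74.1473        74.1473
  2        75.00        73.3043       146.6086
  3        12.50        12.0785        36.2354
  4        12.50        11.9412        47.7646
  5        12.50        11.8054        59.0270
  6        12.50        11.6712        70.0271
  7        12.50        11.5385        80.7694
  8        12.50        11.4073        91.2584
  9        12.50        11.2776       101.4985
  10   10,012.50     8,930.6621    89,306.6211
  Σ                  9,159.8333    90,013.9574
P = 9,159.8333; Macaulay duration = 90,013.9574 / 9,159.8333 = 9.82703 half-year periods = 4.91352 years.
Modified duration = D_Mac / (1 + y) = 4.91352 / 1.0115 = 4.85765 years.

4.86 years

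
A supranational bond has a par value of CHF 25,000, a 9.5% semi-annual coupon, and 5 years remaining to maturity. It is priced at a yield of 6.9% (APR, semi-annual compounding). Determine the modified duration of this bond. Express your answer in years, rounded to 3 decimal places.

Periodic yield y = 0.0345. First find Macaulay duration:
  t   CF        PV=CF/(1+0.0345)^t    t·PV
  1     1,187.50     1,147.8975     1,147.8975
  2     1,187.50     1,109.6158     2,219.2316
  3     1,187.50     1,072.6107     3,217.8322
  4     1,187.50     1,036.8397     4,147.3590
  5     1,187.50     1,002.2617     5,011.3086
  6     1,187.50       968.8368     5,813.0211
  7     1,187.50       936.5267     6,555.6867
  8     1,187.50       905.2940     7,242.3523
  9     1,187.50       875.1030     7,875.9268
  10   26,187.50    18,654.7353   186,547.3527
  Σ                 27,709.7213   229,777.9685
P = 27,709.7213; Macaulay duration = 229,777.9685 / 27,709.7213 = 8.29232 half-year periods = 4.14616 years.
Modified duration = D_Mac / (1 + y) = 4.14616 / 1.0345 = 4.00789 years.

4.008 years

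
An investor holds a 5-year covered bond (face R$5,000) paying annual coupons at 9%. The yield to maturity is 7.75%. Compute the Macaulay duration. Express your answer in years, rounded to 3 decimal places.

Periodic yield y = 0.0775. Discount each cash flow and weight by its year:
  t   CF        PV=CF/(1+0.0775)^t    t·PV
  1       450.00       417.6334       417.6334
  2       450.00       387.5948       775.1896
  3       450.00       359.7168     1,079.1503
  4       450.00       333.8439     1,335.3755
  5     5,450.00     3,752.4085    18,762.0424
  Σ                  5,251.1973    22,369.3912
Price P = Σ PV = 5,251.1973.
Macaulay duration = Σ(t·PV) / P = 22,369.3912 / 5,251.1973 = 4.25986 years.

4.260 years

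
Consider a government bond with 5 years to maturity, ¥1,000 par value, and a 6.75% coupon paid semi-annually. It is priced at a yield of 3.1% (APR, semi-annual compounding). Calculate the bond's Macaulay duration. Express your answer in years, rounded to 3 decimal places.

4.385 years

Periodic yield y = 0.0155. Discount each cash flow and weight by its period:
  t   CF        PV=CF/(1+0.0155)^t    t·PV
  1        33.75        33.2349        33.2349
  2        33.75        32.7276        65.4552
  3        33.75        32.2280        96.6841
  4        33.75        31.7361       126.9445
  5        33.75        31.2517       156.2587
  6        33.75        30.7747       184.6484
  7        33.75        30.3050       212.1350
  8        33.75        29.8424       238.7395
  9        33.75        29.3869       264.4825
  10    1,033.75       886.3724     8,863.7244
  Σ                  1,167.8599    10,242.3072
Price P = Σ PV = 1,167.8599.
Macaulay duration = Σ(t·PV) / P = 10,242.3072 / 1,167.8599 = 8.77015 half-year periods.
In years: 8.77015 / 2 = 4.38508 years.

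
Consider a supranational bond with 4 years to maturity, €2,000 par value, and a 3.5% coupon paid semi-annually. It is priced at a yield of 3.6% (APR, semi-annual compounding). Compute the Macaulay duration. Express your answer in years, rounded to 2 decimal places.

Periodic yield y = 0.018. Discount each cash flow and weight by its period:
  t   CF        PV=CF/(1+0.018)^t    t·PV
  1        35.00        34.3811        34.3811
  2        35.00        33.7732        67.5464
  3        35.00        33.1761        99.5282
  4        35.00        32.5894       130.3578
  5        35.00        32.0132       160.0660
  6        35.00        31.4472       188.6829
  7        35.00        30.8911       216.2378
  8     2,035.00     1,764.3396    14,114.7171
  Σ                  1,992.6110    15,011.5173
Price P = Σ PV = 1,992.6110.
Macaulay duration = Σ(t·PV) / P = 15,011.5173 / 1,992.6110 = 7.53359 half-year periods.
In years: 7.53359 / 2 = 3.76680 years.

3.77 years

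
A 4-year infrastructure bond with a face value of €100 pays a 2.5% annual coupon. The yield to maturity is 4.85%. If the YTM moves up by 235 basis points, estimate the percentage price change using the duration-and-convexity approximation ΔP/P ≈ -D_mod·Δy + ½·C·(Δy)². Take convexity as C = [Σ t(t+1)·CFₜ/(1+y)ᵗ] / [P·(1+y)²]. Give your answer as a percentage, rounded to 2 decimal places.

-8.15%

With y = 0.0485:
  t   CF        PV=CF/(1+0.0485)^t    t·PV        t(t+1)·PV
  1         2.50         2.3844         2.3844           4.7687
  2         2.50         2.2741         4.5481          13.6444
  3         2.50         2.1689         6.5066          26.0265
  4       102.50        84.8106       339.2424       1,696.2120
  Σ                     91.6379       352.6815       1,740.6516
P = 91.6379; D_Mac = 3.84864 yrs; D_mod = 3.67062 yrs; C = 17.27825.
Duration effect: -3.67062 × (+0.0235) = -0.086260
Convexity effect: 0.5 × 17.27825 × (0.0235)² = +0.0047710
ΔP/P ≈ -0.086260 + 0.0047710 = -0.081489 = -8.1489%.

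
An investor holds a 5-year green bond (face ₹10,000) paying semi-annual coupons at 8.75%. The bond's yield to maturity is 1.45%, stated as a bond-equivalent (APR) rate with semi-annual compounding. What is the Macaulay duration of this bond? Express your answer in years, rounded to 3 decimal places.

4.290 years

Periodic yield y = 0.00725. Discount each cash flow and weight by its period:
  t   CF        PV=CF/(1+0.00725)^t    t·PV
  1       437.50       434.3510       434.3510
  2       437.50       431.2246       862.4492
  3       437.50       428.1207     1,284.3621
  4       437.50       425.0392     1,700.1567
  5       437.50       421.9798     2,109.8991
  6       437.50       418.9425     2,513.6549
  7       437.50       415.9270     2,911.4891
  8       437.50       412.9332     3,303.4660
  9       437.50       409.9610     3,689.6492
  10   10,437.50     9,710.1006    97,101.0057
  Σ                 13,508.5795   115,910.4828
Price P = Σ PV = 13,508.5795.
Macaulay duration = Σ(t·PV) / P = 115,910.4828 / 13,508.5795 = 8.58051 half-year periods.
In years: 8.58051 / 2 = 4.29025 years.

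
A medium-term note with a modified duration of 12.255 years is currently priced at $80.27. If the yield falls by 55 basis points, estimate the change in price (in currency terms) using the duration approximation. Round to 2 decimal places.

Duration approximation: ΔP/P ≈ -D_mod · Δy = -12.255 × (-0.0055) = +0.0674025.
ΔP ≈ 80.27 × (+0.0674025) = +5.410398675.

+$5.41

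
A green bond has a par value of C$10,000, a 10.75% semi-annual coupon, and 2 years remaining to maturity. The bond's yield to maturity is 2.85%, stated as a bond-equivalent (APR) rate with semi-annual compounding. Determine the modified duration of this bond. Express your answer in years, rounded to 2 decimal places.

Periodic yield y = 0.01425. First find Macaulay duration:
  t   CF        PV=CF/(1+0.01425)^t    t·PV
  1       537.50       529.9482       529.9482
  2       537.50       522.5026     1,045.0052
  3       537.50       515.1615     1,545.4846
  4    10,537.50     9,957.6652    39,830.6610
  Σ                 11,525.2776    42,951.0989
P = 11,525.2776; Macaulay duration = 42,951.0989 / 11,525.2776 = 3.72669 half-year periods = 1.86334 years.
Modified duration = D_Mac / (1 + y) = 1.86334 / 1.01425 = 1.83716 years.

1.84 years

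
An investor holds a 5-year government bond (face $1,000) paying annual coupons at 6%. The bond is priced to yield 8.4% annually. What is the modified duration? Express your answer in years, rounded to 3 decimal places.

Periodic yield y = 0.084. First find Macaulay duration:
  t   CF        PV=CF/(1+0.084)^t    t·PV
  1        60.00        55.3506        55.3506
  2        60.00        51.0614       102.1228
  3        60.00        47.1046       141.3138
  4        60.00        43.4544       173.8177
  5     1,060.00       708.2058     3,541.0288
  Σ                    905.1768     4,013.6337
P = 905.1768; Macaulay duration = 4,013.6337 / 905.1768 = 4.43409 years.
Modified duration = D_Mac / (1 + y) = 4.43409 / 1.084 = 4.09049 years.

4.090 years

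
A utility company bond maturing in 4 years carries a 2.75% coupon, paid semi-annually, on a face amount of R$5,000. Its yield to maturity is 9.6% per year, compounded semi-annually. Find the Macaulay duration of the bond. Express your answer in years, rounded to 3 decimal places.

3.784 years

Periodic yield y = 0.048. Discount each cash flow and weight by its period:
  t   CF        PV=CF/(1+0.048)^t    t·PV
  1        68.75        65.6011        65.6011
  2        68.75        62.5965       125.1930
  3        68.75        59.7295       179.1885
  4        68.75        56.9938       227.9752
  5        68.75        54.3834       271.9170
  6        68.75        51.8925       311.3553
  7        68.75        49.5158       346.6105
  8     5,068.75     3,483.4583    27,867.6660
  Σ                  3,884.1709    29,395.5067
Price P = Σ PV = 3,884.1709.
Macaulay duration = Σ(t·PV) / P = 29,395.5067 / 3,884.1709 = 7.56803 half-year periods.
In years: 7.56803 / 2 = 3.78401 years.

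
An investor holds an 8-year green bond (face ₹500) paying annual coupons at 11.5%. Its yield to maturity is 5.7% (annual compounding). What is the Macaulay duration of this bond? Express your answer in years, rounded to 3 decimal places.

5.993 years

Periodic yield y = 0.057. Discount each cash flow and weight by its year:
  t   CF        PV=CF/(1+0.057)^t    t·PV
  1        57.50        54.3992        54.3992
  2        57.50        51.4657       102.9314
  3        57.50        48.6903       146.0710
  4        57.50        46.0647       184.2587
  5        57.50        43.5806       217.9029
  6        57.50        41.2304       247.3826
  7        57.50        39.0070       273.0492
  8       557.50       357.8038     2,862.4306
  Σ                    682.2418     4,088.4256
Price P = Σ PV = 682.2418.
Macaulay duration = Σ(t·PV) / P = 4,088.4256 / 682.2418 = 5.99263 years.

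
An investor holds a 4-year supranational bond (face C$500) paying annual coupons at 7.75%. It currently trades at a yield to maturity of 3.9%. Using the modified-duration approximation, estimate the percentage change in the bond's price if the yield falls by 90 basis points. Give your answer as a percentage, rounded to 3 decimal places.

+3.133%

Periodic yield y = 0.039. Modified duration first:
  t   CF        PV=CF/(1+0.039)^t    t·PV
  1        38.75        37.2955        37.2955
  2        38.75        35.8955        71.7911
  3        38.75        34.5482       103.6445
  4       538.75       462.3013     1,849.2051
  Σ                    570.0405     2,061.9362
P = 570.0405; D_Mac = 3.61718 yrs; D_mod = 3.61718/(1+0.039) = 3.48140 yrs.
ΔP/P ≈ -D_mod · Δy = -3.48140 × (-0.009) = +0.031333 = +3.1333%.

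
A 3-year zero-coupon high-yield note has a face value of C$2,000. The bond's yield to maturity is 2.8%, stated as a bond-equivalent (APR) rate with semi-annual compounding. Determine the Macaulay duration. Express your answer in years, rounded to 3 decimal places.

3.000 years

A zero-coupon bond has a single cash flow at maturity, so its Macaulay duration equals its maturity: 3 years.
(Equivalently: 6 semi-annual periods ÷ 2 = 3 years.)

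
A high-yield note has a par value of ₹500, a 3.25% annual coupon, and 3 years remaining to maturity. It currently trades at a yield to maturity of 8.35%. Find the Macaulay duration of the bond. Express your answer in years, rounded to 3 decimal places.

2.899 years

Periodic yield y = 0.0835. Discount each cash flow and weight by its year:
  t   CF        PV=CF/(1+0.0835)^t    t·PV
  1        16.25        14.9977        14.9977
  2        16.25        13.8419        27.6838
  3       516.25       405.8573     1,217.5718
  Σ                    434.6968     1,260.2533
Price P = Σ PV = 434.6968.
Macaulay duration = Σ(t·PV) / P = 1,260.2533 / 434.6968 = 2.89915 years.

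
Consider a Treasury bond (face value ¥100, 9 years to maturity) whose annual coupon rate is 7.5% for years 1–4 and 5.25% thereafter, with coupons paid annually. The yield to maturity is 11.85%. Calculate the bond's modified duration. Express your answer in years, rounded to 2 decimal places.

Periodic yield y = 0.1185. First find Macaulay duration:
  t   CF        PV=CF/(1+0.1185)^t    t·PV
  1         7.50         6.7054         6.7054
  2         7.50         5.9950        11.9900
  3         7.50         5.3599        16.0796
  4         7.50         4.7920        19.1680
  5         5.25         2.9990        14.9951
  6         5.25         2.6813        16.0877
  7         5.25         2.3972        16.7805
  8         5.25         2.1432        17.1459
  9       105.25        38.4148       345.7329
  Σ                     71.4878       464.6852
P = 71.4878; Macaulay duration = 464.6852 / 71.4878 = 6.50020 years.
Modified duration = D_Mac / (1 + y) = 6.50020 / 1.1185 = 5.81154 years.

5.81 years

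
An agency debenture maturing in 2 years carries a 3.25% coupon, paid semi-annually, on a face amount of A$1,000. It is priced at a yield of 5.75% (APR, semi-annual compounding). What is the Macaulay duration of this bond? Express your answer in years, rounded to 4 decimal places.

Periodic yield y = 0.02875. Discount each cash flow and weight by its period:
  t   CF        PV=CF/(1+0.02875)^t    t·PV
  1        16.25        15.7959        15.7959
  2        16.25        15.3544        30.7089
  3        16.25        14.9253        44.7760
  4     1,016.25       907.3214     3,629.2857
  Σ                    953.3970     3,720.5664
Price P = Σ PV = 953.3970.
Macaulay duration = Σ(t·PV) / P = 3,720.5664 / 953.3970 = 3.90243 half-year periods.
In years: 3.90243 / 2 = 1.95122 years.

1.9512 years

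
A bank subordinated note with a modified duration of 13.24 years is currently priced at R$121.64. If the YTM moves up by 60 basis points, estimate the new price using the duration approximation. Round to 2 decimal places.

R$111.98

Duration approximation: ΔP/P ≈ -D_mod · Δy = -13.24 × (+0.006) = -0.079440.
New price ≈ 121.64 × (1 - 0.079440) = 111.9769184.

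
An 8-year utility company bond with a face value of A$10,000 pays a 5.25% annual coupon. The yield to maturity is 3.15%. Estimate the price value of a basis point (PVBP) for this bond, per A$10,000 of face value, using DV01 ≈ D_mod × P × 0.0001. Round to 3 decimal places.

A$7.591

Periodic yield y = 0.0315.
  t   CF        PV=CF/(1+0.0315)^t    t·PV
  1       525.00       508.9675       508.9675
  2       525.00       493.4246       986.8493
  3       525.00       478.3564     1,435.0693
  4       525.00       463.7483     1,854.9934
  5       525.00       449.5864     2,247.9319
  6       525.00       435.8569     2,615.1413
  7       525.00       422.5467     2,957.8266
  8    10,525.00     8,212.3650    65,698.9204
  Σ                 11,464.8519    78,305.6997
P = 11,464.8519; D_Mac = 6.83007 yrs; D_mod = 6.62149 yrs.
DV01 ≈ 6.62149 × 11,464.8519 × 0.0001 = 7.591440.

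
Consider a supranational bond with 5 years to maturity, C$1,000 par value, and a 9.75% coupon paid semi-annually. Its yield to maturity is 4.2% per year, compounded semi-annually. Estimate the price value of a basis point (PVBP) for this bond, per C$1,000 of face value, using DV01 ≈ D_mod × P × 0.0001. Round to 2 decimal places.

C$0.51

Periodic yield y = 0.021.
  t   CF        PV=CF/(1+0.021)^t    t·PV
  1        48.75        47.7473        47.7473
  2        48.75        46.7652        93.5305
  3        48.75        45.8034       137.4101
  4        48.75        44.8613       179.4451
  5        48.75        43.9386       219.6928
  6        48.75        43.0348       258.2090
  7        48.75        42.1497       295.0479
  8        48.75        41.2828       330.2620
  9        48.75        40.4336       363.9028
  10    1,048.75       851.9509     8,519.5087
  Σ                  1,247.9676    10,444.7564
P = 1,247.9676; D_Mac = 8.36941 half-year periods = 4.18471 yrs; D_mod = 4.09864 yrs.
DV01 ≈ 4.09864 × 1,247.9676 × 0.0001 = 0.511496.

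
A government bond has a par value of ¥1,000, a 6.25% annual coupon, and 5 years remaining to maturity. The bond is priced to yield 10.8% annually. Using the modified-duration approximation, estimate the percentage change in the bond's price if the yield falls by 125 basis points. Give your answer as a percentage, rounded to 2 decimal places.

+4.95%

Periodic yield y = 0.108. Modified duration first:
  t   CF        PV=CF/(1+0.108)^t    t·PV
  1        62.50        56.4079        56.4079
  2        62.50        50.9097       101.8194
  3        62.50        45.9474       137.8421
  4        62.50        41.4688       165.8750
  5     1,062.50       636.2534     3,181.2672
  Σ                    830.9872     3,643.2116
P = 830.9872; D_Mac = 4.38420 yrs; D_mod = 4.38420/(1+0.108) = 3.95686 yrs.
ΔP/P ≈ -D_mod · Δy = -3.95686 × (-0.0125) = +0.049461 = +4.9461%.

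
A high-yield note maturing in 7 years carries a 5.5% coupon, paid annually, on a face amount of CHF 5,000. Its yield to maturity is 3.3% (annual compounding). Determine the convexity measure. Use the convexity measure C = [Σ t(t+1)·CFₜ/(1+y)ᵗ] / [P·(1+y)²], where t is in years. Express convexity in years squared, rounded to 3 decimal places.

43.206

With y = 0.033:
  t   CF        PV=CF/(1+0.033)^t    t·PV        t(t+1)·PV
  1       275.00       266.2149       266.2149         532.4298
  2       275.00       257.7105       515.4209       1,546.2628
  3       275.00       249.4777       748.4331       2,993.7324
  4       275.00       241.5079       966.0317       4,830.1587
  5       275.00       233.7928     1,168.9639       7,013.7833
  6       275.00       226.3241     1,357.9445       9,505.6114
  7     5,275.00     4,202.6209    29,418.3461     235,346.7690
  Σ                  5,677.6487    34,441.3552     261,768.7473
P = 5,677.6487.
Convexity = Σ t(t+1)·PV / [P·(1+y)²] = 261,768.7473 / (5,677.6487 × 1.067089) = 43.20645.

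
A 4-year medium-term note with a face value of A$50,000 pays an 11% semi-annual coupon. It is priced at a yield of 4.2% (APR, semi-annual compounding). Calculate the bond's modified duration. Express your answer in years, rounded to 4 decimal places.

3.3496 years

Periodic yield y = 0.021. First find Macaulay duration:
  t   CF        PV=CF/(1+0.021)^t    t·PV
  1     2,750.00     2,693.4378     2,693.4378
  2     2,750.00     2,638.0390     5,276.0780
  3     2,750.00     2,583.7796     7,751.3388
  4     2,750.00     2,530.6363    10,122.5450
  5     2,750.00     2,478.5859    12,392.9297
  6     2,750.00     2,427.6062    14,565.6373
  7     2,750.00     2,377.6750    16,643.7253
  8    52,750.00    44,670.0591   357,360.4730
  Σ                 62,399.8190   426,806.1650
P = 62,399.8190; Macaulay duration = 426,806.1650 / 62,399.8190 = 6.83986 half-year periods = 3.41993 years.
Modified duration = D_Mac / (1 + y) = 3.41993 / 1.021 = 3.34959 years.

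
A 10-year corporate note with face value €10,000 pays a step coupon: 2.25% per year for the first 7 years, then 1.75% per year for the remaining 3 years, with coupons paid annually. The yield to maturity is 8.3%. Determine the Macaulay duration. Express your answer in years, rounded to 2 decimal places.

8.72 years

Periodic yield y = 0.083. Discount each cash flow and weight by its year:
  t   CF        PV=CF/(1+0.083)^t    t·PV
  1       225.00       207.7562       207.7562
  2       225.00       191.8340       383.6680
  3       225.00       177.1320       531.3961
  4       225.00       163.5568       654.2273
  5       225.00       151.0220       755.1100
  6       225.00       139.4478       836.6870
  7       225.00       128.7607       901.3249
  8       175.00        92.4720       739.7762
  9       175.00        85.3851       768.4656
  10   10,175.00     4,584.0553    45,840.5534
  Σ                  5,921.4221    51,618.9649
Price P = Σ PV = 5,921.4221.
Macaulay duration = Σ(t·PV) / P = 51,618.9649 / 5,921.4221 = 8.71733 years.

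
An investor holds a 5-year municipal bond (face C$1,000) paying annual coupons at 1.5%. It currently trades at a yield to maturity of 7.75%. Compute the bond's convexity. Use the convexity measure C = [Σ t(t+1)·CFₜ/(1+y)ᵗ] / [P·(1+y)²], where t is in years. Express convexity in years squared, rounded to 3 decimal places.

With y = 0.0775:
  t   CF        PV=CF/(1+0.0775)^t    t·PV        t(t+1)·PV
  1        15.00        13.9211        13.9211          27.8422
  2        15.00        12.9198        25.8397          77.5190
  3        15.00        11.9906        35.9717         143.8867
  4        15.00        11.1281        44.5125         222.5626
  5     1,015.00       698.8430     3,494.2152      20,965.2914
  Σ                    748.8027     3,614.4602      21,437.1019
P = 748.8027.
Convexity = Σ t(t+1)·PV / [P·(1+y)²] = 21,437.1019 / (748.8027 × 1.161006) = 24.65836.

24.658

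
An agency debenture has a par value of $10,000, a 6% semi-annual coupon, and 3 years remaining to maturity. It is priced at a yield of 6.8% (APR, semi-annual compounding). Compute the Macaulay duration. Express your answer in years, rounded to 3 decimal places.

2.787 years

Periodic yield y = 0.034. Discount each cash flow and weight by its period:
  t   CF        PV=CF/(1+0.034)^t    t·PV
  1       300.00       290.1354       290.1354
  2       300.00       280.5952       561.1903
  3       300.00       271.3686       814.1059
  4       300.00       262.4455     1,049.7819
  5       300.00       253.8157     1,269.0787
  6    10,300.00     8,427.7956    50,566.7734
  Σ                  9,786.1560    54,551.0656
Price P = Σ PV = 9,786.1560.
Macaulay duration = Σ(t·PV) / P = 54,551.0656 / 9,786.1560 = 5.57431 half-year periods.
In years: 5.57431 / 2 = 2.78715 years.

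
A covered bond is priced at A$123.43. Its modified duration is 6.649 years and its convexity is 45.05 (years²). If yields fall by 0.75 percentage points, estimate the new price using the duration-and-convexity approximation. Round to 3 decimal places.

Duration effect: -D_mod·Δy = -6.649 × (-0.0075) = +0.0498675
Convexity effect: ½·C·(Δy)² = 0.5 × 45.05 × (-0.0075)² = +0.00126703125
ΔP/P ≈ +0.0498675 + 0.00126703125 = +0.05113453125
New price ≈ 123.43 × (1 + 0.05113453125) = 129.7415351921875.

A$129.742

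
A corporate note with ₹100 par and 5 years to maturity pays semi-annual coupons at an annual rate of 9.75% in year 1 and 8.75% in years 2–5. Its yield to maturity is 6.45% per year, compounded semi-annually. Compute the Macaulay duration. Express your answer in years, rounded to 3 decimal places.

4.170 years

Periodic yield y = 0.03225. Discount each cash flow and weight by its period:
  t   CF        PV=CF/(1+0.03225)^t    t·PV
  1        4.875         4.7227         4.7227
  2        4.875         4.5751         9.1503
  3        4.375         3.9776        11.9329
  4        4.375         3.8534        15.4134
  5        4.375         3.7330        18.6648
  6        4.375         3.6163        21.6980
  7        4.375         3.5034        24.5235
  8        4.375         3.3939        27.1512
  9        4.375         3.2879        29.5908
  10     104.375        75.9884       759.8845
  Σ                    110.6517       922.7320
Price P = Σ PV = 110.6517.
Macaulay duration = Σ(t·PV) / P = 922.7320 / 110.6517 = 8.33907 half-year periods.
In years: 8.33907 / 2 = 4.16953 years.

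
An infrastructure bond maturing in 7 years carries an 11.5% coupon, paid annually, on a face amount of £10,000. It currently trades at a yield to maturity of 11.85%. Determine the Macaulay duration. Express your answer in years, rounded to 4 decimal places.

Periodic yield y = 0.1185. Discount each cash flow and weight by its year:
  t   CF        PV=CF/(1+0.1185)^t    t·PV
  1     1,150.00     1,028.1627     1,028.1627
  2     1,150.00       919.2335     1,838.4671
  3     1,150.00       821.8449     2,465.5348
  4     1,150.00       734.7742     2,939.0967
  5     1,150.00       656.9282     3,284.6409
  6     1,150.00       587.3296     3,523.9778
  7    11,150.00     5,091.2327    35,638.6290
  Σ                  9,839.5059    50,718.5090
Price P = Σ PV = 9,839.5059.
Macaulay duration = Σ(t·PV) / P = 50,718.5090 / 9,839.5059 = 5.15458 years.

5.1546 years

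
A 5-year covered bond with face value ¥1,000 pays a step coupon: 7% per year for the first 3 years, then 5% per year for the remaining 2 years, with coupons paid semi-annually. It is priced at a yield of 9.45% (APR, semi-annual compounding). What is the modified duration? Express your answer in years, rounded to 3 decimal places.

4.070 years

Periodic yield y = 0.04725. First find Macaulay duration:
  t   CF        PV=CF/(1+0.04725)^t    t·PV
  1        35.00        33.4209        33.4209
  2        35.00        31.9130        63.8260
  3        35.00        30.4731        91.4194
  4        35.00        29.0982       116.3929
  5        35.00        27.7854       138.9269
  6        35.00        26.5317       159.1905
  7        25.00        18.0962       126.6734
  8        25.00        17.2797       138.2379
  9        25.00        16.5001       148.5009
  10    1,025.00       645.9816     6,459.8164
  Σ                    877.0800     7,476.4051
P = 877.0800; Macaulay duration = 7,476.4051 / 877.0800 = 8.52420 half-year periods = 4.26210 years.
Modified duration = D_Mac / (1 + y) = 4.26210 / 1.04725 = 4.06980 years.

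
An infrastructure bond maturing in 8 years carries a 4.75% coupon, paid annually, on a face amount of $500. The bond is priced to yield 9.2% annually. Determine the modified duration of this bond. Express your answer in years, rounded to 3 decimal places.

Periodic yield y = 0.092. First find Macaulay duration:
  t   CF        PV=CF/(1+0.092)^t    t·PV
  1        23.75        21.7491        21.7491
  2        23.75        19.9167        39.8335
  3        23.75        18.2388        54.7163
  4        23.75        16.7022        66.8087
  5        23.75        15.2950        76.4752
  6        23.75        14.0064        84.0386
  7        23.75        12.8264        89.7849
  8       523.75       259.0257     2,072.2059
  Σ                    377.7604     2,505.6122
P = 377.7604; Macaulay duration = 2,505.6122 / 377.7604 = 6.63281 years.
Modified duration = D_Mac / (1 + y) = 6.63281 / 1.092 = 6.07400 years.

6.074 years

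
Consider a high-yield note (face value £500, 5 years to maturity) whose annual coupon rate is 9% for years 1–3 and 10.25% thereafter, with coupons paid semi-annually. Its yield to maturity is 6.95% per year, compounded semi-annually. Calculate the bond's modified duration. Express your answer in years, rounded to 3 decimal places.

Periodic yield y = 0.03475. First find Macaulay duration:
  t   CF        PV=CF/(1+0.03475)^t    t·PV
  1       22.500        21.7444        21.7444
  2       22.500        21.0141        42.0283
  3       22.500        20.3084        60.9253
  4       22.500        19.6264        78.5056
  5       22.500        18.9673        94.8365
  6       22.500        18.3303       109.9819
  7       25.625        20.1751       141.2257
  8       25.625        19.4976       155.9805
  9       25.625        18.8428       169.5850
  10     525.625       373.5267     3,735.2671
  Σ                    552.0331     4,610.0803
P = 552.0331; Macaulay duration = 4,610.0803 / 552.0331 = 8.35109 half-year periods = 4.17555 years.
Modified duration = D_Mac / (1 + y) = 4.17555 / 1.03475 = 4.03532 years.

4.035 years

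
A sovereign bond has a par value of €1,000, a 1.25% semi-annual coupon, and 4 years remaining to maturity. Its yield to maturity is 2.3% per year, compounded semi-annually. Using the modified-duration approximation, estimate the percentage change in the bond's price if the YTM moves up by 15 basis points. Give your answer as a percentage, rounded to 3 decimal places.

Periodic yield y = 0.0115. Modified duration first:
  t   CF        PV=CF/(1+0.0115)^t    t·PV
  1         6.25         6.1789         6.1789
  2         6.25         6.1087        12.2174
  3         6.25         6.0392        18.1177
  4         6.25         5.9706        23.8823
  5         6.25         5.9027        29.5135
  6         6.25         5.8356        35.0135
  7         6.25         5.7692        40.3847
  8     1,006.25       918.2878     7,346.3021
  Σ                    960.0927     7,511.6102
P = 960.0927; D_Mac = 7.82384 half-year periods = 3.91192 yrs; D_mod = 3.91192/(1+0.0115) = 3.86744 yrs.
ΔP/P ≈ -D_mod · Δy = -3.86744 × (+0.0015) = -0.005801 = -0.5801%.

-0.580%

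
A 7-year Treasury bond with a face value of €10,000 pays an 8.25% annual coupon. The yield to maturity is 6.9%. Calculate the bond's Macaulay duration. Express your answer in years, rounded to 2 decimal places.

5.64 years

Periodic yield y = 0.069. Discount each cash flow and weight by its year:
  t   CF        PV=CF/(1+0.069)^t    t·PV
  1       825.00       771.7493       771.7493
  2       825.00       721.9357     1,443.8715
  3       825.00       675.3374     2,026.0123
  4       825.00       631.7469     2,526.9876
  5       825.00       590.9700     2,954.8499
  6       825.00       552.8251     3,316.9503
  7    10,825.00     6,785.5330    47,498.7312
  Σ                 10,730.0975    60,539.1522
Price P = Σ PV = 10,730.0975.
Macaulay duration = Σ(t·PV) / P = 60,539.1522 / 10,730.0975 = 5.64199 years.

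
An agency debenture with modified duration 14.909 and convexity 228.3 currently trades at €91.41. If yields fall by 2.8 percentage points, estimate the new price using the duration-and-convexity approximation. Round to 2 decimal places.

Duration effect: -D_mod·Δy = -14.909 × (-0.028) = +0.417452
Convexity effect: ½·C·(Δy)² = 0.5 × 228.3 × (-0.028)² = +0.0894936
ΔP/P ≈ +0.417452 + 0.0894936 = +0.5069456
New price ≈ 91.41 × (1 + 0.5069456) = 137.749897296.

€137.75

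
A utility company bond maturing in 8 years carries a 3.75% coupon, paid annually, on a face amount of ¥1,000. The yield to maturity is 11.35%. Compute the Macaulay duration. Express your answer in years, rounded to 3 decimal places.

Periodic yield y = 0.1135. Discount each cash flow and weight by its year:
  t   CF        PV=CF/(1+0.1135)^t    t·PV
  1        37.50        33.6776        33.6776
  2        37.50        30.2448        60.4896
  3        37.50        27.1619        81.4858
  4        37.50        24.3933        97.5732
  5        37.50        21.9069       109.5343
  6        37.50        19.6739       118.0433
  7        37.50        17.6685       123.6795
  8     1,037.50       439.0018     3,512.0147
  Σ                    613.7287     4,136.4979
Price P = Σ PV = 613.7287.
Macaulay duration = Σ(t·PV) / P = 4,136.4979 / 613.7287 = 6.73995 years.

6.740 years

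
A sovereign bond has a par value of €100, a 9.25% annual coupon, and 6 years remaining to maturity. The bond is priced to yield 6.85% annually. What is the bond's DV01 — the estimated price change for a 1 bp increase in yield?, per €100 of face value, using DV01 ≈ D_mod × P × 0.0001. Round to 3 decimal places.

Periodic yield y = 0.0685.
  t   CF        PV=CF/(1+0.0685)^t    t·PV
  1         9.25         8.6570         8.6570
  2         9.25         8.1020        16.2040
  3         9.25         7.5826        22.7478
  4         9.25         7.0965        28.3860
  5         9.25         6.6415        33.2077
  6       109.25        73.4132       440.4793
  Σ                    111.4929       549.6818
P = 111.4929; D_Mac = 4.93020 yrs; D_mod = 4.61413 yrs.
DV01 ≈ 4.61413 × 111.4929 × 0.0001 = 0.051444.

€0.051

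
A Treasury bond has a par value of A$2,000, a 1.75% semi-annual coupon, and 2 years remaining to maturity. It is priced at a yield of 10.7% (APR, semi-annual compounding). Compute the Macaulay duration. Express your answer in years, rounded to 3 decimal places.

1.971 years

Periodic yield y = 0.0535. Discount each cash flow and weight by its period:
  t   CF        PV=CF/(1+0.0535)^t    t·PV
  1        17.50        16.6113        16.6113
  2        17.50        15.7677        31.5354
  3        17.50        14.9670        44.9010
  4     2,017.50     1,637.8547     6,551.4190
  Σ                  1,685.2008     6,644.4667
Price P = Σ PV = 1,685.2008.
Macaulay duration = Σ(t·PV) / P = 6,644.4667 / 1,685.2008 = 3.94283 half-year periods.
In years: 3.94283 / 2 = 1.97142 years.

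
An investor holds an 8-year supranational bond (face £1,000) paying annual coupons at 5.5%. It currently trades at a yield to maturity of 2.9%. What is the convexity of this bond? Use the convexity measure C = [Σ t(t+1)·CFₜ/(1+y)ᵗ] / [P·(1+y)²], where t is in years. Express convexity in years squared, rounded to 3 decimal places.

54.540

With y = 0.029:
  t   CF        PV=CF/(1+0.029)^t    t·PV        t(t+1)·PV
  1        55.00        53.4500        53.4500         106.8999
  2        55.00        51.9436       103.8872         311.6615
  3        55.00        50.4797       151.4390         605.7561
  4        55.00        49.0570       196.2281         981.1405
  5        55.00        47.6745       238.3723       1,430.2339
  6        55.00        46.3309       277.9852       1,945.8965
  7        55.00        45.0251       315.1760       2,521.4078
  8     1,055.00       839.3237     6,714.5892      60,431.3029
  Σ                  1,183.2844     8,051.1270      68,334.2991
P = 1,183.2844.
Convexity = Σ t(t+1)·PV / [P·(1+y)²] = 68,334.2991 / (1,183.2844 × 1.058841) = 54.54047.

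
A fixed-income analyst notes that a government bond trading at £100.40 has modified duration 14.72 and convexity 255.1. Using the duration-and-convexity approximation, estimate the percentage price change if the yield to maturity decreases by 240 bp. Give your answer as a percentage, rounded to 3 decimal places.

+42.675%

Duration effect: -D_mod·Δy = -14.72 × (-0.024) = +0.353280
Convexity effect: ½·C·(Δy)² = 0.5 × 255.1 × (-0.024)² = +0.0734688
ΔP/P ≈ +0.353280 + 0.0734688 = +0.4267488
= +42.67488%.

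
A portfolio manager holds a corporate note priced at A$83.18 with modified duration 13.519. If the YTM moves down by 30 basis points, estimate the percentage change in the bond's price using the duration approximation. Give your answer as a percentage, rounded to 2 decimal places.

Duration approximation: ΔP/P ≈ -D_mod · Δy = -13.519 × (-0.003) = +0.040557.
As a percentage: +4.0557%.

+4.06%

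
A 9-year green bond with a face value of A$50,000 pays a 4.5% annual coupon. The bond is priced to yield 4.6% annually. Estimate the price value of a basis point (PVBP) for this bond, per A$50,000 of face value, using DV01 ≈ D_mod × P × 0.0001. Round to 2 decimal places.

A$36.02

Periodic yield y = 0.046.
  t   CF        PV=CF/(1+0.046)^t    t·PV
  1     2,250.00     2,151.0516     2,151.0516
  2     2,250.00     2,056.4547     4,112.9094
  3     2,250.00     1,966.0179     5,898.0537
  4     2,250.00     1,879.5582     7,518.2328
  5     2,250.00     1,796.9008     8,984.5039
  6     2,250.00     1,717.8784    10,307.2702
  7     2,250.00     1,642.3311    11,496.3179
  8     2,250.00     1,570.1062    12,560.8500
  9    52,250.00    34,857.8931   313,721.0381
  Σ                 49,638.1921   376,750.2277
P = 49,638.1921; D_Mac = 7.58993 yrs; D_mod = 7.25614 yrs.
DV01 ≈ 7.25614 × 49,638.1921 × 0.0001 = 36.018186.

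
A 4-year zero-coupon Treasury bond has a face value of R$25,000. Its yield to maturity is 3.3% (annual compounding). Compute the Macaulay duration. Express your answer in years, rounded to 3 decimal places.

4.000 years

A zero-coupon bond has a single cash flow at maturity, so its Macaulay duration equals its maturity: 4 years.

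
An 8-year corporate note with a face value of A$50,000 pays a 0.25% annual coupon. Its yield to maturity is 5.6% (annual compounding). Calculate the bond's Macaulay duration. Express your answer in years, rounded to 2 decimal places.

7.91 years

Periodic yield y = 0.056. Discount each cash flow and weight by its year:
  t   CF        PV=CF/(1+0.056)^t    t·PV
  1       125.00       118.3712       118.3712
  2       125.00       112.0940       224.1879
  3       125.00       106.1496       318.4487
  4       125.00       100.5204       402.0817
  5       125.00        95.1898       475.9490
  6       125.00        90.1419       540.8511
  7       125.00        85.3616       597.5313
  8    50,125.00    32,414.7771   259,318.2171
  Σ                 33,122.6056   261,995.6381
Price P = Σ PV = 33,122.6056.
Macaulay duration = Σ(t·PV) / P = 261,995.6381 / 33,122.6056 = 7.90987 years.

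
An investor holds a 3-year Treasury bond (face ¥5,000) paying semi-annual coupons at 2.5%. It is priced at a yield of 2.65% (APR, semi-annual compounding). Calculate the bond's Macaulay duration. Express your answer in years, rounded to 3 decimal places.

Periodic yield y = 0.01325. Discount each cash flow and weight by its period:
  t   CF        PV=CF/(1+0.01325)^t    t·PV
  1        62.50        61.6827        61.6827
  2        62.50        60.8761       121.7522
  3        62.50        60.0800       180.2401
  4        62.50        59.2944       237.1775
  5        62.50        58.5190       292.5950
  6     5,062.50     4,678.0554    28,068.3325
  Σ                  4,978.5076    28,961.7801
Price P = Σ PV = 4,978.5076.
Macaulay duration = Σ(t·PV) / P = 28,961.7801 / 4,978.5076 = 5.81736 half-year periods.
In years: 5.81736 / 2 = 2.90868 years.

2.909 years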